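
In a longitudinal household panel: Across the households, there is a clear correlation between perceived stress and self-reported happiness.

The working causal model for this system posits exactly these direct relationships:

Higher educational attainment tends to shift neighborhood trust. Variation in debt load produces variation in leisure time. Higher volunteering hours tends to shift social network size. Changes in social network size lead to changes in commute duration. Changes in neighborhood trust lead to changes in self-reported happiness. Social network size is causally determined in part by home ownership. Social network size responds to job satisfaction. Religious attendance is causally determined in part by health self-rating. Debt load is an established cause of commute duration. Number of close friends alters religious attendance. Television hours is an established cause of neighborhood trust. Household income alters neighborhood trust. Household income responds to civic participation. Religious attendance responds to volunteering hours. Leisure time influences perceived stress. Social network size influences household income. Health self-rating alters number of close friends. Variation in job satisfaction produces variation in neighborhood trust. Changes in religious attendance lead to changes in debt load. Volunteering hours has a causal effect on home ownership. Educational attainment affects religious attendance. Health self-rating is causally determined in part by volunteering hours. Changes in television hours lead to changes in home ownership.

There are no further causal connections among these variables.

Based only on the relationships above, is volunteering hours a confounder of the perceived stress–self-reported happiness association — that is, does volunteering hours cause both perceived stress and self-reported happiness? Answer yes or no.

yes

Volunteering hours has a causal path to perceived stress (volunteering hours → religious attendance → debt load → leisure time → perceived stress) and to self-reported happiness (volunteering hours → social network size → household income → neighborhood trust → self-reported happiness), so it is a common cause of both — a confounder.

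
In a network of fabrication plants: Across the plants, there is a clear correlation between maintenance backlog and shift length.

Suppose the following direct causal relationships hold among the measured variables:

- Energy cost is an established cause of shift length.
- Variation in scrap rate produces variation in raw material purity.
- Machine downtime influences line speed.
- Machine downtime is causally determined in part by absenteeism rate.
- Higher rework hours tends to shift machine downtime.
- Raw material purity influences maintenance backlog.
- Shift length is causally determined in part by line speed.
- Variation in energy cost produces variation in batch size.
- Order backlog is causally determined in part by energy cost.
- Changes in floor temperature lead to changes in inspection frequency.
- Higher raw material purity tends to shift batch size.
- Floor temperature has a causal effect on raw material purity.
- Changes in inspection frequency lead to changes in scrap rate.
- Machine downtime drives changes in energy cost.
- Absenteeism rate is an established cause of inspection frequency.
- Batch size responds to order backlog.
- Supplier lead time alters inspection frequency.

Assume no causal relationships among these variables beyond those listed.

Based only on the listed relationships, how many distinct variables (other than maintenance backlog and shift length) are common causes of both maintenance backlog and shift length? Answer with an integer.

1

The common causes are: absenteeism rate (to maintenance backlog via absenteeism rate → inspection frequency → scrap rate → raw material purity → maintenance backlog; to shift length via absenteeism rate → machine downtime → line speed → shift length).
Every other variable lacks a causal path to at least one of maintenance backlog and shift length.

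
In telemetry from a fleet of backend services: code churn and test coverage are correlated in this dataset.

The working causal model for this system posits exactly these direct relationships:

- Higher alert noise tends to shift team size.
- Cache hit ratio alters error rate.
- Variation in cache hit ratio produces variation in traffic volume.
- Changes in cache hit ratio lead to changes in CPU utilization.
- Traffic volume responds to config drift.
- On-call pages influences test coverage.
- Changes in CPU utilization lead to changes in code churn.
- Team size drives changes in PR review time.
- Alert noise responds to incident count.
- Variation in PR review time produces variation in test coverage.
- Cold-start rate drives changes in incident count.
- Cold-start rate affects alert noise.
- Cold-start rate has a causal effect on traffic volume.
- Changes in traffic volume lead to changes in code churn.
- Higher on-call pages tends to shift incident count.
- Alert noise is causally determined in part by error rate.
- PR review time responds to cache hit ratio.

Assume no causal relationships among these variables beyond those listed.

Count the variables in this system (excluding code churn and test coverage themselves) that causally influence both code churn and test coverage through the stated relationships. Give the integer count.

2

The common causes are: cache hit ratio (to code churn via cache hit ratio → traffic volume → code churn; to test coverage via cache hit ratio → PR review time → test coverage); cold-start rate (to code churn via cold-start rate → traffic volume → code churn; to test coverage via cold-start rate → alert noise → team size → PR review time → test coverage).
Every other variable lacks a causal path to at least one of code churn and test coverage.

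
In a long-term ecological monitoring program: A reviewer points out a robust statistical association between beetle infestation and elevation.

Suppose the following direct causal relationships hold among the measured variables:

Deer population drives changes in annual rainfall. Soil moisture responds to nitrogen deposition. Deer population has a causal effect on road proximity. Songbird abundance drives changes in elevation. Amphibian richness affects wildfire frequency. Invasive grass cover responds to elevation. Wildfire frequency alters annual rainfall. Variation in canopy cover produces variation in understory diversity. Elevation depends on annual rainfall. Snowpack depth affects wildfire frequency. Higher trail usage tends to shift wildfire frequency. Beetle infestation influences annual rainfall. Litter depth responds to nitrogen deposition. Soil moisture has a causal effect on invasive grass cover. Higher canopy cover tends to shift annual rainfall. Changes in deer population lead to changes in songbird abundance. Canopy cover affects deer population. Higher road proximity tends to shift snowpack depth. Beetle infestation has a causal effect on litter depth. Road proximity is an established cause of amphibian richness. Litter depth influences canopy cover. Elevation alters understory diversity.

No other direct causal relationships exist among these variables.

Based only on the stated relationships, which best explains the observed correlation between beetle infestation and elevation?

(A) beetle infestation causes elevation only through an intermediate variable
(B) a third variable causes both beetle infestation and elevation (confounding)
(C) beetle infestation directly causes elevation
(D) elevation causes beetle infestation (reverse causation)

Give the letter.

Beetle infestation reaches elevation through beetle infestation → annual rainfall → elevation — an indirect causal chain with no direct beetle infestation → elevation link. No variable causes both beetle infestation and elevation, so confounding is ruled out; the effect is mediated.

A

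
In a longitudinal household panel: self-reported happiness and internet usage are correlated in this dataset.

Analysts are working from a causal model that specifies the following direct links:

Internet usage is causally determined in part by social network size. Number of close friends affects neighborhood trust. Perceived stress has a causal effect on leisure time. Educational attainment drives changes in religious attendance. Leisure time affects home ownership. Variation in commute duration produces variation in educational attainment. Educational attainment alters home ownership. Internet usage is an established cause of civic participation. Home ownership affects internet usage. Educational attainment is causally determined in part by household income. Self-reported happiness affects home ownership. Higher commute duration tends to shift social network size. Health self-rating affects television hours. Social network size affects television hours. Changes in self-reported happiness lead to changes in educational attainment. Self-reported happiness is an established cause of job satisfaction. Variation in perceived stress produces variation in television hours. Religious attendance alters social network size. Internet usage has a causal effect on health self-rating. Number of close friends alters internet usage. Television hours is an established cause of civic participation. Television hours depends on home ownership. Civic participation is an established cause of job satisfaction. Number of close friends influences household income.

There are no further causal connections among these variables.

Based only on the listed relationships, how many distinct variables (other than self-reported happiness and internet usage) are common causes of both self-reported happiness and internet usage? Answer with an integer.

0

No listed variable has a causal path to both self-reported happiness and internet usage, so there are no common causes.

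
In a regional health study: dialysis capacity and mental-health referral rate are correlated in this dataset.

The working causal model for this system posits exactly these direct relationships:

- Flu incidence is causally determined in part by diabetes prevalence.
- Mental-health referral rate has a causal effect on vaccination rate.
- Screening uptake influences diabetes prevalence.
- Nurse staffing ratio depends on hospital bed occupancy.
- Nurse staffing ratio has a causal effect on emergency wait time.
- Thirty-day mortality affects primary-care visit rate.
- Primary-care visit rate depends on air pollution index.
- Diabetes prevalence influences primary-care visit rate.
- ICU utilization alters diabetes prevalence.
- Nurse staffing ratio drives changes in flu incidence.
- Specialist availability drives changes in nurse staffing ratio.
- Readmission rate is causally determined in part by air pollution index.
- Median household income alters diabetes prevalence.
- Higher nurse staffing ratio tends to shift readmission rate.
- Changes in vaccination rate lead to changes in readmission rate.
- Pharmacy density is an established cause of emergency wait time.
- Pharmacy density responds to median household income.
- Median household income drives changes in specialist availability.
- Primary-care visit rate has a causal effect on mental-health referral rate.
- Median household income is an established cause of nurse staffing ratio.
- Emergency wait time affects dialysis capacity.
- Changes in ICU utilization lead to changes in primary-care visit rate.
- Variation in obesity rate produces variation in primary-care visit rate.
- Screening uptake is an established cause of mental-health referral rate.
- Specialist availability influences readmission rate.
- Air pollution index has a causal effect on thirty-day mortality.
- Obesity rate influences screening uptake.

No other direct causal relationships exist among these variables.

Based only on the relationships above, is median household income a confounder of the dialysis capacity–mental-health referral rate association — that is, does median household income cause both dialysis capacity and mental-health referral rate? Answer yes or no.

Median household income has a causal path to dialysis capacity (median household income → pharmacy density → emergency wait time → dialysis capacity) and to mental-health referral rate (median household income → diabetes prevalence → primary-care visit rate → mental-health referral rate), so it is a common cause of both — a confounder.

yes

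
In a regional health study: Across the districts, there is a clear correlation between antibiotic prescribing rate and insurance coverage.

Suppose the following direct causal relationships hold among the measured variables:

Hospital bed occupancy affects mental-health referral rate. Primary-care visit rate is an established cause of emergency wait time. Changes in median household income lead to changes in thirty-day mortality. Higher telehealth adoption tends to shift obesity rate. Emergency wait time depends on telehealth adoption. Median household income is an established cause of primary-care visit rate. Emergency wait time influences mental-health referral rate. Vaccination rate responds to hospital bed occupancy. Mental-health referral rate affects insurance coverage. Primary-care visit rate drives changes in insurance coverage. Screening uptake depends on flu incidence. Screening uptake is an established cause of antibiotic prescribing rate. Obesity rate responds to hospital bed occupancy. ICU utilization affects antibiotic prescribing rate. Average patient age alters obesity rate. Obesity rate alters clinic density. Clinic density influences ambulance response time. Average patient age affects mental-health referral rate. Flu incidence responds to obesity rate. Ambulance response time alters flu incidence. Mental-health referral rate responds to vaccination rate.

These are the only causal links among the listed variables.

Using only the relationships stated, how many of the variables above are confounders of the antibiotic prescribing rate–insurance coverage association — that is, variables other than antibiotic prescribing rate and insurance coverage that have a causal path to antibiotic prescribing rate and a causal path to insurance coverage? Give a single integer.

3

The common causes are: average patient age (to antibiotic prescribing rate via average patient age → obesity rate → flu incidence → screening uptake → antibiotic prescribing rate; to insurance coverage via average patient age → mental-health referral rate → insurance coverage); hospital bed occupancy (to antibiotic prescribing rate via hospital bed occupancy → obesity rate → flu incidence → screening uptake → antibiotic prescribing rate; to insurance coverage via hospital bed occupancy → mental-health referral rate → insurance coverage); telehealth adoption (to antibiotic prescribing rate via telehealth adoption → obesity rate → flu incidence → screening uptake → antibiotic prescribing rate; to insurance coverage via telehealth adoption → emergency wait time → mental-health referral rate → insurance coverage).
Every other variable lacks a causal path to at least one of antibiotic prescribing rate and insurance coverage.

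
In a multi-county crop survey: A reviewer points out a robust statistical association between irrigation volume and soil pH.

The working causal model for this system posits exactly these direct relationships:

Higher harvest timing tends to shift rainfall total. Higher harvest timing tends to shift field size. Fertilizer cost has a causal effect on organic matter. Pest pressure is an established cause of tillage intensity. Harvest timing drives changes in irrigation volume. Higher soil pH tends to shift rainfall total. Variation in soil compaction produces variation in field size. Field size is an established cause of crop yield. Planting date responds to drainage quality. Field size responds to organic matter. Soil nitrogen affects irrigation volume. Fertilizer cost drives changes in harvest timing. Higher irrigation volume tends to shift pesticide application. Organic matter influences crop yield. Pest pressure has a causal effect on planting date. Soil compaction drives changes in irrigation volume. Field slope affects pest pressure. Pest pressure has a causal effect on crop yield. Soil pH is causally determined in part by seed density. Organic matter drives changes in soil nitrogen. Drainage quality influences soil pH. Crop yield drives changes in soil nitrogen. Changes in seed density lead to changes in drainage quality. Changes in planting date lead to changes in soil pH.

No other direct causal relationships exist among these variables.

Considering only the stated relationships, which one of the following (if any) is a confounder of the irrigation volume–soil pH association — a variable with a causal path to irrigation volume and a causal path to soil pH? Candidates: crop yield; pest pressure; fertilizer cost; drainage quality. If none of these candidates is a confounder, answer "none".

Pest pressure causes irrigation volume (pest pressure → crop yield → soil nitrogen → irrigation volume) and also causes soil pH (pest pressure → planting date → soil pH); it is a common cause of both.
Each of the other candidates lacks a causal path to at least one of irrigation volume and soil pH, so they do not confound the relationship.

pest pressure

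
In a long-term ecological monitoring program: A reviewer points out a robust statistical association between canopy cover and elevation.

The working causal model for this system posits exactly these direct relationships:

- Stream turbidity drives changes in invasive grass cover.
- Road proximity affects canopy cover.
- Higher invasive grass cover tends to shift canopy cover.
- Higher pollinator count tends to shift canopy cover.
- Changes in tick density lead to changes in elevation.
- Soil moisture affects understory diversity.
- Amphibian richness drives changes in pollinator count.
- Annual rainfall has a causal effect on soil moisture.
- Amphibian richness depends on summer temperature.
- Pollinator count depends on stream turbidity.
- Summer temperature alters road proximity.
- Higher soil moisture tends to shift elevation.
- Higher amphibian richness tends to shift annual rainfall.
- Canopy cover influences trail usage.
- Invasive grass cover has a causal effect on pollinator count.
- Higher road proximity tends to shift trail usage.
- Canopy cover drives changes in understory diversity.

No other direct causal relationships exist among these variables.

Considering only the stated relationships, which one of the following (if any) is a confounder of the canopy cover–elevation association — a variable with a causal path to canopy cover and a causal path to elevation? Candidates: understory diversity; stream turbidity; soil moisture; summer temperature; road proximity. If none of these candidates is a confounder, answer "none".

Summer temperature causes canopy cover (summer temperature → road proximity → canopy cover) and also causes elevation (summer temperature → amphibian richness → annual rainfall → soil moisture → elevation); it is a common cause of both.
Each of the other candidates lacks a causal path to at least one of canopy cover and elevation, so they do not confound the relationship.

summer temperature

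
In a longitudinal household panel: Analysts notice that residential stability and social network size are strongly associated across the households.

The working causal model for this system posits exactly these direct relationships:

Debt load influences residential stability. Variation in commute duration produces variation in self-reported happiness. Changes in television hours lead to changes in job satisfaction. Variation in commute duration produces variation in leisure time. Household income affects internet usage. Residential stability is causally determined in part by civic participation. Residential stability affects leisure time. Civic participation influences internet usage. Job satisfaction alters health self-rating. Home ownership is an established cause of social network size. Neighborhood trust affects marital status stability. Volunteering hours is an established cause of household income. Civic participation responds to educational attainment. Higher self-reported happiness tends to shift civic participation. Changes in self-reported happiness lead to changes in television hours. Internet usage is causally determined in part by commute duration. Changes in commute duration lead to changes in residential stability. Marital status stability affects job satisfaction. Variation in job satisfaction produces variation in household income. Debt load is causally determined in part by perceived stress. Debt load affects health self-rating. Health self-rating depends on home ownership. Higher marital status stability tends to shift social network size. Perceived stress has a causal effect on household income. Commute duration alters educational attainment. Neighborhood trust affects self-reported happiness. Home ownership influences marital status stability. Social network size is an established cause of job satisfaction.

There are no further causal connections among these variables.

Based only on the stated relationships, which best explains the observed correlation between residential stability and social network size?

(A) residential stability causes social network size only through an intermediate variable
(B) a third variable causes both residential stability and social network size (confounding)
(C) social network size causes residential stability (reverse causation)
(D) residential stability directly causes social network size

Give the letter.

B

Neighborhood trust causes residential stability (neighborhood trust → self-reported happiness → civic participation → residential stability) and social network size (neighborhood trust → marital status stability → social network size) — a common cause creating the correlation.
There is no stated path from residential stability to social network size or from social network size to residential stability, so neither direct nor reverse causation applies.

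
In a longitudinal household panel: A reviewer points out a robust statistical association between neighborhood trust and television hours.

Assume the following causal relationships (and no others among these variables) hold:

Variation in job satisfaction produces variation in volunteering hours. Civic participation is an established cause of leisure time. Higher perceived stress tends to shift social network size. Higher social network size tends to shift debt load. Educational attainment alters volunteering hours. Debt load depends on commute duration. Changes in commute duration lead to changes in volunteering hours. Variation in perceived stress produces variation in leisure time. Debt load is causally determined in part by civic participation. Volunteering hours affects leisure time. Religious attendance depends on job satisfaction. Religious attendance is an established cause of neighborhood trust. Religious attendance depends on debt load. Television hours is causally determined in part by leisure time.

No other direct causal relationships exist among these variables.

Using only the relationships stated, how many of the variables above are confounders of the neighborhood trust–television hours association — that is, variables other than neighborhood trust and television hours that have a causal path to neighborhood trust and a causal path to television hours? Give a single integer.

4

The common causes are: civic participation (to neighborhood trust via civic participation → debt load → religious attendance → neighborhood trust; to television hours via civic participation → leisure time → television hours); commute duration (to neighborhood trust via commute duration → debt load → religious attendance → neighborhood trust; to television hours via commute duration → volunteering hours → leisure time → television hours); job satisfaction (to neighborhood trust via job satisfaction → religious attendance → neighborhood trust; to television hours via job satisfaction → volunteering hours → leisure time → television hours); perceived stress (to neighborhood trust via perceived stress → social network size → debt load → religious attendance → neighborhood trust; to television hours via perceived stress → leisure time → television hours).
Every other variable lacks a causal path to at least one of neighborhood trust and television hours.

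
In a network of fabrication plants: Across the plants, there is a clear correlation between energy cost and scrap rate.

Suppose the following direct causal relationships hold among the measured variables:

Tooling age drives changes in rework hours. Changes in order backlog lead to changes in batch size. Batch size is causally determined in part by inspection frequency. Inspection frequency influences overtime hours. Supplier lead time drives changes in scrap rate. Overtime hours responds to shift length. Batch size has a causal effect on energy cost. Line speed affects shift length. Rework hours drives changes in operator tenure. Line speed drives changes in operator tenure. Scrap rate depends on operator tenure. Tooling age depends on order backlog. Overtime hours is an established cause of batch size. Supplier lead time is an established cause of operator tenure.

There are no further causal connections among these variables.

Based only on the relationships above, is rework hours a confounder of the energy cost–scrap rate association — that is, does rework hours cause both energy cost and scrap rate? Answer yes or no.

Rework hours has no stated causal path to energy cost. A confounder must cause both variables, so rework hours does not qualify.

no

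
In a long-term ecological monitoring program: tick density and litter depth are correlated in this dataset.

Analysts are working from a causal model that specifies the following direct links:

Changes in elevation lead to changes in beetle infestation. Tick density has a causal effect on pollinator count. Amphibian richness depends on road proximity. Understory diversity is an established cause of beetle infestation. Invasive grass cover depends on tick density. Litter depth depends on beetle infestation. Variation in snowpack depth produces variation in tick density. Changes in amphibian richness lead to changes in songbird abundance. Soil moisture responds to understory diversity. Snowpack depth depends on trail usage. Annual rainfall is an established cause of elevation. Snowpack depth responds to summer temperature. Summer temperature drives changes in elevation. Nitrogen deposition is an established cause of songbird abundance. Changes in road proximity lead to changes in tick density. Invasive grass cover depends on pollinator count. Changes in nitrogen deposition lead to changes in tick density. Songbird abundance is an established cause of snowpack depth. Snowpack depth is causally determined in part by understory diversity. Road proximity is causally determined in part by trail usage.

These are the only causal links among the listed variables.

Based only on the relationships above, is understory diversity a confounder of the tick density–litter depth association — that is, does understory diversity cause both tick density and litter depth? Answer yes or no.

Understory diversity has a causal path to tick density (understory diversity → snowpack depth → tick density) and to litter depth (understory diversity → beetle infestation → litter depth), so it is a common cause of both — a confounder.

yes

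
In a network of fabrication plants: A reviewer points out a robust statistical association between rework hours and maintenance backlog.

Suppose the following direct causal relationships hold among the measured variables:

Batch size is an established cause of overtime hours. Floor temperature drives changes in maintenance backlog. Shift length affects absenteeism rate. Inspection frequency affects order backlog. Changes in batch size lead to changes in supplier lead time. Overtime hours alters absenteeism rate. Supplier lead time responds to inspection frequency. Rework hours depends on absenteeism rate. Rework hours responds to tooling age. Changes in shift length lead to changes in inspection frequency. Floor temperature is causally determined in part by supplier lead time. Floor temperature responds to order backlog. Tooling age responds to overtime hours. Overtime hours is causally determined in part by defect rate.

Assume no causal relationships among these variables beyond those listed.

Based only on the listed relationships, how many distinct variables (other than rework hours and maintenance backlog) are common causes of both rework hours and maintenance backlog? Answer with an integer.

The common causes are: batch size (to rework hours via batch size → overtime hours → absenteeism rate → rework hours; to maintenance backlog via batch size → supplier lead time → floor temperature → maintenance backlog); shift length (to rework hours via shift length → absenteeism rate → rework hours; to maintenance backlog via shift length → inspection frequency → order backlog → floor temperature → maintenance backlog).
Every other variable lacks a causal path to at least one of rework hours and maintenance backlog.

2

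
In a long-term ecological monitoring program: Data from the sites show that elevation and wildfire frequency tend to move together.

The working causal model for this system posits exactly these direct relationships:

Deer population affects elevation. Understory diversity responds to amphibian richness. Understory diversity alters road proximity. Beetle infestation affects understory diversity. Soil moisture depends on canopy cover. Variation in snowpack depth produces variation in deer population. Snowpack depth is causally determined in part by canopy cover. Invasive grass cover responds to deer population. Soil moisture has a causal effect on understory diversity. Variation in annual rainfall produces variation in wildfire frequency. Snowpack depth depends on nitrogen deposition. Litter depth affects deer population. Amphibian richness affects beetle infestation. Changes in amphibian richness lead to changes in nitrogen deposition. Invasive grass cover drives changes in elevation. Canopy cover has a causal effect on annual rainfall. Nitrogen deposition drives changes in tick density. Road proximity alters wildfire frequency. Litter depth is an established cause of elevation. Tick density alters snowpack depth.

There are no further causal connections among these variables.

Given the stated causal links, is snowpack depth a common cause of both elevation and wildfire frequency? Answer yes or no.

no

Snowpack depth has no stated causal path to wildfire frequency. A confounder must cause both variables, so snowpack depth does not qualify.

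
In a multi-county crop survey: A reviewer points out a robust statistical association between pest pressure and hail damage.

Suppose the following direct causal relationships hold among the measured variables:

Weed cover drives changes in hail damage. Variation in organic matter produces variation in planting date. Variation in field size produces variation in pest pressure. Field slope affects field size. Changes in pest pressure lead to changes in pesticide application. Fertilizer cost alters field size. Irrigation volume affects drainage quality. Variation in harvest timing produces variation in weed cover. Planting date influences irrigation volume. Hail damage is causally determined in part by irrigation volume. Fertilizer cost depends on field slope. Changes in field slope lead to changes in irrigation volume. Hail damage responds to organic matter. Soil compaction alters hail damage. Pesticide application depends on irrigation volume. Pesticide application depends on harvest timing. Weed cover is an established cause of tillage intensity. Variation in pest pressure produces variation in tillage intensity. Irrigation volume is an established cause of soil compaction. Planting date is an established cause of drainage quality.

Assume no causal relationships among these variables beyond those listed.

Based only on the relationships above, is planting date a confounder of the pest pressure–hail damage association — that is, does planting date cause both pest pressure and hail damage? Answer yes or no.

Planting date has no stated causal path to pest pressure. A confounder must cause both variables, so planting date does not qualify.

no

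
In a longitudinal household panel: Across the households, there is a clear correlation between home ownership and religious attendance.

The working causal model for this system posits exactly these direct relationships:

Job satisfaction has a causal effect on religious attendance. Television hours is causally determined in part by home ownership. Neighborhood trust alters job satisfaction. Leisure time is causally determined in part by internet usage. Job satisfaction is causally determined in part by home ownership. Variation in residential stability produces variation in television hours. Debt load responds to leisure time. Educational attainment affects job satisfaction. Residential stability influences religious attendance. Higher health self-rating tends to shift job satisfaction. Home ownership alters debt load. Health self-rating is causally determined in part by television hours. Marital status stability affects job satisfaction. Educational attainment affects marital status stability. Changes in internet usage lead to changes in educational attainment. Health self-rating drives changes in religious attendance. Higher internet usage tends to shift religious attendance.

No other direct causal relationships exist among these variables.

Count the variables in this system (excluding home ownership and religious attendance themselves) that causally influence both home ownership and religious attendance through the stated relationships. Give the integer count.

0

No listed variable has a causal path to both home ownership and religious attendance, so there are no common causes.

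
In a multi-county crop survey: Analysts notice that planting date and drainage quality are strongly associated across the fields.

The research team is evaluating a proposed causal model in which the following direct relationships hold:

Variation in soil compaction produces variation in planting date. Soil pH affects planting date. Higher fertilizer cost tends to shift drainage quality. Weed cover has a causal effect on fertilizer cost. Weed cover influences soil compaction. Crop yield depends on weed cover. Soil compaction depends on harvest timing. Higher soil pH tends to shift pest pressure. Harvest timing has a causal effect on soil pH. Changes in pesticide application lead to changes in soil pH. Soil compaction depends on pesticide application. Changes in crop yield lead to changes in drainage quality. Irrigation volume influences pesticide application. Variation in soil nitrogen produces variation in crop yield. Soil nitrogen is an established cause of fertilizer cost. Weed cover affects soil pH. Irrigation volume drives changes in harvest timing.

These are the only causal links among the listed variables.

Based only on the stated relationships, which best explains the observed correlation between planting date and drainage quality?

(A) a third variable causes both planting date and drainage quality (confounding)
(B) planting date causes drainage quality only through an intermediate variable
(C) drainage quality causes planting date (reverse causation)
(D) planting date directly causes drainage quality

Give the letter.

Weed cover causes planting date (weed cover → soil compaction → planting date) and drainage quality (weed cover → fertilizer cost → drainage quality) — a common cause creating the correlation.
There is no stated path from planting date to drainage quality or from drainage quality to planting date, so neither direct nor reverse causation applies.

A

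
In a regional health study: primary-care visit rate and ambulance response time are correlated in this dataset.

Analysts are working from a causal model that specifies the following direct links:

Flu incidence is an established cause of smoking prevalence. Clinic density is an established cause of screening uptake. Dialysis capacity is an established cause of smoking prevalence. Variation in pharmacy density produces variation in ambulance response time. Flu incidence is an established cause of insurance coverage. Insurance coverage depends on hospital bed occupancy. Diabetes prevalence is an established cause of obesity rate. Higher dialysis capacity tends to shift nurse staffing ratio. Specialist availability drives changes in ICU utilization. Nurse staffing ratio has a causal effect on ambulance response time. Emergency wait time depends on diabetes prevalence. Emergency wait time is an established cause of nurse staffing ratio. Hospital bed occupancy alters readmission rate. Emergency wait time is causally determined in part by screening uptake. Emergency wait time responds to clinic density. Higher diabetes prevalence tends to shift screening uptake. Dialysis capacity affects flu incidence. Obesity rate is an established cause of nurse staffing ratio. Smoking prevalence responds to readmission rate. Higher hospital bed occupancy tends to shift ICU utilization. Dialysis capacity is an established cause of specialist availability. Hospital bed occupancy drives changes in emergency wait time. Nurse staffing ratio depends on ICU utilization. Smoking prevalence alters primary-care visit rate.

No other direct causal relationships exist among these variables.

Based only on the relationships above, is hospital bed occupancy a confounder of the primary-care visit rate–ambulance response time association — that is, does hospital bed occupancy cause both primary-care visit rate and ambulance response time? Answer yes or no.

yes

Hospital bed occupancy has a causal path to primary-care visit rate (hospital bed occupancy → readmission rate → smoking prevalence → primary-care visit rate) and to ambulance response time (hospital bed occupancy → ICU utilization → nurse staffing ratio → ambulance response time), so it is a common cause of both — a confounder.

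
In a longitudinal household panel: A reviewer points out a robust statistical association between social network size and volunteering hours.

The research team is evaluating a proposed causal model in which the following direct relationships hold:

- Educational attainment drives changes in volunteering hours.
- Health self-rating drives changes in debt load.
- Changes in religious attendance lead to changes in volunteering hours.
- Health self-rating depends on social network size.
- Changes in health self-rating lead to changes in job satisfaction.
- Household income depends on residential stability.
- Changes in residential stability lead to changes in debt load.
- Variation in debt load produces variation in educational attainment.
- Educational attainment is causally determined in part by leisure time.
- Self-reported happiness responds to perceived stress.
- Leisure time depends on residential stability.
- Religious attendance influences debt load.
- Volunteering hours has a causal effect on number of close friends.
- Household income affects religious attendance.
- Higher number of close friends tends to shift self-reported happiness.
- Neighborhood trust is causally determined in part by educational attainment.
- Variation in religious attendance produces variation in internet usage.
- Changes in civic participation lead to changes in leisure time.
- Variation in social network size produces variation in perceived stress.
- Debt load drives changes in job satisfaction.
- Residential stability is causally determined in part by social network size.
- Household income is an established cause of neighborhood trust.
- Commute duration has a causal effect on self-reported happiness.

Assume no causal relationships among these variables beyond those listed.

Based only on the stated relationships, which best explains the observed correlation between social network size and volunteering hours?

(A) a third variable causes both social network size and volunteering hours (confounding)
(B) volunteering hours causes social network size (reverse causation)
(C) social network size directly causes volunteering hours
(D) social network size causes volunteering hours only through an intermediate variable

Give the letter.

Social network size reaches volunteering hours through social network size → residential stability → debt load → educational attainment → volunteering hours — an indirect causal chain with no direct social network size → volunteering hours link. No variable causes both social network size and volunteering hours, so confounding is ruled out; the effect is mediated.

D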